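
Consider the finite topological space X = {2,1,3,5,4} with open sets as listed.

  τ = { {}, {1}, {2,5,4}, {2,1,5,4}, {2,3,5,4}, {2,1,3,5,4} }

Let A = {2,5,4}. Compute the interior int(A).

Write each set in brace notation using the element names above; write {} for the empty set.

{2,5,4}

interior: largest open inside A is {2,5,4} (from {}, {2,5,4})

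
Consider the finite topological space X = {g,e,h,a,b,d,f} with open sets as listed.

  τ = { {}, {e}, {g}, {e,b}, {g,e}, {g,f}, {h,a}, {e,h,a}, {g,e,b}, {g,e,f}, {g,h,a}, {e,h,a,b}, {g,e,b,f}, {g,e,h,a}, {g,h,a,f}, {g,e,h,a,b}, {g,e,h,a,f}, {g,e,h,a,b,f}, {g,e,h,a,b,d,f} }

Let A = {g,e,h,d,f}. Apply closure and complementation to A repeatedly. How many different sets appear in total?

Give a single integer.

10

complement {a,b}; its interior {}; cl(A) = X∖{} = {g,e,h,a,b,d,f}
With k = closure, c = complement:
  1. A     = {g,e,h,d,f}
  2. kA    = {g,e,h,a,b,d,f}
  3. cA    = {a,b}
  4. ckA   = {}
  5. kcA   = {h,a,b,d}
  6. ckcA  = {g,e,f}
  7. kckcA = {g,e,b,d,f}
  8. ckckcA = {h,a}
  9. kckckcA = {h,a,d}
  10. ckckckcA = {g,e,b,f}
k, c of each give nothing new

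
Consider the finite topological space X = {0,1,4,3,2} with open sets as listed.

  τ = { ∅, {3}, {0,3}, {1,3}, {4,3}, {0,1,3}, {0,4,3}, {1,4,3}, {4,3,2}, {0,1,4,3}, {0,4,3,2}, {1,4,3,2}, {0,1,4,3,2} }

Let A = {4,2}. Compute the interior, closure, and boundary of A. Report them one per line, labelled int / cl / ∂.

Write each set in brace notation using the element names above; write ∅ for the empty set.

int(A) = ∅
cl(A)  = {4,2}
∂A     = {4,2}

open subsets of A: ∅; so int(A) = ∅
closure: X∖int(X∖A) = X∖{0,1,3} = {4,2}
∂A = {4,2} minus ∅ = {4,2}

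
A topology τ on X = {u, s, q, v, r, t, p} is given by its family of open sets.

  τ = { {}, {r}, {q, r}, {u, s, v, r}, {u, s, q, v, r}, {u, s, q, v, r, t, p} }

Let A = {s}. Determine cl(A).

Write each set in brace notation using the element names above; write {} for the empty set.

{u, s, v, t, p}

closure: X∖int(X∖A) = X∖{q, r} = {u, s, v, t, p}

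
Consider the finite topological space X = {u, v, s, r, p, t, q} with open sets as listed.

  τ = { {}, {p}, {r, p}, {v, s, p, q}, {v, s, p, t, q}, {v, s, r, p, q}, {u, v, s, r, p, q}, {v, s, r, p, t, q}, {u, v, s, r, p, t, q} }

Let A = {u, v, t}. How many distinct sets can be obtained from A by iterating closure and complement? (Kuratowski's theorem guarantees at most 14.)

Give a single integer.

6

X∖A={s, r, p, q}, int(X∖A)={r, p}, hence cl(A)={u, v, s, t, q}
Orbit (k=closure, c=complement):
  1. A     = {u, v, t}
  2. kA    = {u, v, s, t, q}
  3. cA    = {s, r, p, q}
  4. ckA   = {r, p}
  5. kcA   = {u, v, s, r, p, t, q}
  6. ckcA  = {}
(closed under both — stop)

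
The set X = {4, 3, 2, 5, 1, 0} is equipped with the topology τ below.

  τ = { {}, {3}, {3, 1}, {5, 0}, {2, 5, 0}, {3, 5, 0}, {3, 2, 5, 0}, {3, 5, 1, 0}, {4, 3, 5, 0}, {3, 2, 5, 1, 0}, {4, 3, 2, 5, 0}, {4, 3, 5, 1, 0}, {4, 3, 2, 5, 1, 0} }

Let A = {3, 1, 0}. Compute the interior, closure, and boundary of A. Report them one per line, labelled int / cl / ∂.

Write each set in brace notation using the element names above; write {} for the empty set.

int(A) = {3, 1}
cl(A)  = {4, 3, 2, 5, 1, 0}
∂A     = {4, 2, 5, 0}

open subsets of A: {}, {3}, {3, 1}; so int(A) = {3, 1}
closure: X∖int(X∖A) = X∖{} = {4, 3, 2, 5, 1, 0}
∂A = {4, 3, 2, 5, 1, 0} minus {3, 1} = {4, 2, 5, 0}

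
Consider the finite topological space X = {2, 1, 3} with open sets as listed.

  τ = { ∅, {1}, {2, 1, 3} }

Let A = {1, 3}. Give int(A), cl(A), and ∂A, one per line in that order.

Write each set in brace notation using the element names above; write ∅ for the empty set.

int(A) = {1}
cl(A)  = {2, 1, 3}
∂A     = {2, 3}

opens ⊆ A: ∅, {1}; union → int = {1}
complement {2}; its interior ∅; cl(A) = X∖∅ = {2, 1, 3}
boundary = {2, 1, 3} ∖ {1} = {2, 3}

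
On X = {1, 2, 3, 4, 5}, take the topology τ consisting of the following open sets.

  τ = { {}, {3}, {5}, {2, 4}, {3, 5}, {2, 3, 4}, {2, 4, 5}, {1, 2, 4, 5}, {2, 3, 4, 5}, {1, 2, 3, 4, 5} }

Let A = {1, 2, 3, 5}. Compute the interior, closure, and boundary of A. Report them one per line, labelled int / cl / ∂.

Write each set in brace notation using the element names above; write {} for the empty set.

int(A) = {3, 5}
cl(A)  = {1, 2, 3, 4, 5}
∂A     = {1, 2, 4}

U open, U⊆A: {}, {5}, {3}, {3, 5}. int(A) = ⋃ = {3, 5}
X∖A={4}, int(X∖A)={}, hence cl(A)={1, 2, 3, 4, 5}
∂A: remove int from cl → {1, 2, 4}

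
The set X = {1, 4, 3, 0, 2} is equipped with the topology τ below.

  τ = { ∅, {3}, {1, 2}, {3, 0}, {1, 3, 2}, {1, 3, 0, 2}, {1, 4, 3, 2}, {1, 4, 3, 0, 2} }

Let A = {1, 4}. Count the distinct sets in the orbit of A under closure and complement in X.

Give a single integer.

cl via duality: int({3, 0, 2}) = {3, 0}, so X∖{3, 0} = {1, 4, 2}
Write k for closure, c for complement:
  1. A     = {1, 4}
  2. kA    = {1, 4, 2}
  3. cA    = {3, 0, 2}
  4. ckA   = {3, 0}
  5. kcA   = {1, 4, 3, 0, 2}
  6. kckA  = {4, 3, 0}
  7. ckcA  = ∅
  8. ckckA = {1, 2}
applying k or c yields no new set

8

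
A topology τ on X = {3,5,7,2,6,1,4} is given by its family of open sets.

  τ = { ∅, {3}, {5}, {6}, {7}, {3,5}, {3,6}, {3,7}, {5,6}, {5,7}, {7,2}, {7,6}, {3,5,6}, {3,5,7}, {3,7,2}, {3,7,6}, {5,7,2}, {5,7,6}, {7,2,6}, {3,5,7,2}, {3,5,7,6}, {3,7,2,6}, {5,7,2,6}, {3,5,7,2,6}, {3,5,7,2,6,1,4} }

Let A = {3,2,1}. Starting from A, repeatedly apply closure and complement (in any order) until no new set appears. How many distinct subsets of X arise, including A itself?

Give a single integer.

8

cl via duality: int({5,7,6,4}) = {5,7,6}, so X∖{5,7,6} = {3,2,1,4}
Write k for closure, c for complement:
  1. A     = {3,2,1}
  2. kA    = {3,2,1,4}
  3. cA    = {5,7,6,4}
  4. ckA   = {5,7,6}
  5. kcA   = {5,7,2,6,1,4}
  6. ckcA  = {3}
  7. kckcA = {3,1,4}
  8. ckckcA = {5,7,2,6}
applying k or c yields no new set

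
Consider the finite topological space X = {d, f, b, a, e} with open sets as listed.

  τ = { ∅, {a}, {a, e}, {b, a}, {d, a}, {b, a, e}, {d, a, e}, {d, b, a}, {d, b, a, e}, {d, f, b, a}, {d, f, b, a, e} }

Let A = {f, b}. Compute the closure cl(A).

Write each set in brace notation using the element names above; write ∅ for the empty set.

cl via duality: int({d, a, e}) = {d, a, e}, so X∖{d, a, e} = {f, b}

{f, b}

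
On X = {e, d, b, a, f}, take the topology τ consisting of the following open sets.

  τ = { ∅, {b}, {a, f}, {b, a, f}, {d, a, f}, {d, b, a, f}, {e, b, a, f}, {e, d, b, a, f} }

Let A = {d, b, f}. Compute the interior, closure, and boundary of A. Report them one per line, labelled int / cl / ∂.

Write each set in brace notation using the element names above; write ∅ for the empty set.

interior: largest open inside A is {b} (from ∅, {b})
cl via duality: int({e, a}) = ∅, so X∖∅ = {e, d, b, a, f}
cl∖int = {e, d, a, f}

int(A) = {b}
cl(A)  = {e, d, b, a, f}
∂A     = {e, d, a, f}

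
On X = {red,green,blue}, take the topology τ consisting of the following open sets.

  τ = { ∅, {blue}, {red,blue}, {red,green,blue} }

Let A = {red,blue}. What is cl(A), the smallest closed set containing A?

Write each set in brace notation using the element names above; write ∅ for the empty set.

closure: X∖int(X∖A) = X∖∅ = {red,green,blue}

{red,green,blue}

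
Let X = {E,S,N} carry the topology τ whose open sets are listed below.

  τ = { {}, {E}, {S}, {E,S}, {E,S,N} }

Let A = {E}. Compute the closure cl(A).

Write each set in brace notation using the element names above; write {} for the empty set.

closure: X∖int(X∖A) = X∖{S} = {E,N}

{E,N}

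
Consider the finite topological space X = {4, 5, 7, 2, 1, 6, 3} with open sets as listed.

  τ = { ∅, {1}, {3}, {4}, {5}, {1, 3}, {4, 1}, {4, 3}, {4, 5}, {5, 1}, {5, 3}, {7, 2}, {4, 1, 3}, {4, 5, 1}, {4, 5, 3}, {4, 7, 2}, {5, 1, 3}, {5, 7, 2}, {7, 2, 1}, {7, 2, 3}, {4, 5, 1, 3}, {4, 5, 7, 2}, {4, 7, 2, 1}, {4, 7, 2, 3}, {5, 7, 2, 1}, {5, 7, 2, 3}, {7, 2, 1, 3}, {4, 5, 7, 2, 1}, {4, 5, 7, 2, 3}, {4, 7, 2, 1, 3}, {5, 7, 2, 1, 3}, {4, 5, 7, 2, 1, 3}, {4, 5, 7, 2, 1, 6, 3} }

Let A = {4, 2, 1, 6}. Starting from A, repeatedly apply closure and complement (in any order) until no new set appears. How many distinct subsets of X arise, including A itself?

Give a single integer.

10

X∖A={5, 7, 3}, int(X∖A)={5, 3}, hence cl(A)={4, 7, 2, 1, 6}
Orbit (k=closure, c=complement):
  1. A     = {4, 2, 1, 6}
  2. kA    = {4, 7, 2, 1, 6}
  3. cA    = {5, 7, 3}
  4. ckA   = {5, 3}
  5. kcA   = {5, 7, 2, 6, 3}
  6. kckA  = {5, 6, 3}
  7. ckcA  = {4, 1}
  8. ckckA = {4, 7, 2, 1}
  9. kckcA = {4, 1, 6}
  10. ckckcA = {5, 7, 2, 3}
(closed under both — stop)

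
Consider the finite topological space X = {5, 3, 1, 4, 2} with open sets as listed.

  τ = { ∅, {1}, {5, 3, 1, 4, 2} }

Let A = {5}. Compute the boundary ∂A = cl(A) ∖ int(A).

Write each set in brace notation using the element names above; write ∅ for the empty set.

interior: largest open inside A is ∅ (from ∅)
cl via duality: int({3, 1, 4, 2}) = {1}, so X∖{1} = {5, 3, 4, 2}
cl∖int = {5, 3, 4, 2}

{5, 3, 4, 2}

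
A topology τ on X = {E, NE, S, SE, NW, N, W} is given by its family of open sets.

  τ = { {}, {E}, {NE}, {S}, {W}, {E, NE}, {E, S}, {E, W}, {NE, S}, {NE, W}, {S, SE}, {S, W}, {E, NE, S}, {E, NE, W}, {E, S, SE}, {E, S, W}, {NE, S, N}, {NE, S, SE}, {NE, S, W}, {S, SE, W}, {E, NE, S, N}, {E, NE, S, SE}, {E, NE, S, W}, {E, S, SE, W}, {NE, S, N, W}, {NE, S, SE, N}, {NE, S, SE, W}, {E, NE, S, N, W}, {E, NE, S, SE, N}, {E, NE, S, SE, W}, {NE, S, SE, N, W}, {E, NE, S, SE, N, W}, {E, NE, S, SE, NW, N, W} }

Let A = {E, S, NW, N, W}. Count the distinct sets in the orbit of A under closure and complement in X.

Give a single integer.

X∖A={NE, SE}, int(X∖A)={NE}, hence cl(A)={E, S, SE, NW, N, W}
Orbit (k=closure, c=complement):
  1. A     = {E, S, NW, N, W}
  2. kA    = {E, S, SE, NW, N, W}
  3. cA    = {NE, SE}
  4. ckA   = {NE}
  5. kcA   = {NE, SE, NW, N}
  6. kckA  = {NE, NW, N}
  7. ckcA  = {E, S, W}
  8. ckckA = {E, S, SE, W}
(closed under both — stop)

8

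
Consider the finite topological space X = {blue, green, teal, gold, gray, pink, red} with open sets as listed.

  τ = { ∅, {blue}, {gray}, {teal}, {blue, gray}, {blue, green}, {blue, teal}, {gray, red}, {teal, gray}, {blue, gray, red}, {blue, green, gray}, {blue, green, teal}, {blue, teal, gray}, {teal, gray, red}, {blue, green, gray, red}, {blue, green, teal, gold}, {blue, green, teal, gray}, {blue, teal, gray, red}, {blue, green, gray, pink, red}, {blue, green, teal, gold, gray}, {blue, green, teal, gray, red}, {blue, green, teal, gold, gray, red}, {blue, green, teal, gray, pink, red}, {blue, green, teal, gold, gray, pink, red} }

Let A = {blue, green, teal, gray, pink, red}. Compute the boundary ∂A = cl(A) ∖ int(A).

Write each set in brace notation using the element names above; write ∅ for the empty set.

opens ⊆ A: ∅, {gray}, {teal}, {blue}, {teal, gray}, {blue, gray}, {blue, teal}, {blue, green}, {gray, red}, {blue, gray, red}, {blue, green, gray}, {blue, green, teal}, {blue, teal, gray}, {teal, gray, red}, {blue, green, teal, gray}, {blue, green, gray, red}, {blue, teal, gray, red}, {blue, green, gray, pink, red}, {blue, green, teal, gray, red}, {blue, green, teal, gray, pink, red}; union → int = {blue, green, teal, gray, pink, red}
complement {gold}; its interior ∅; cl(A) = X∖∅ = {blue, green, teal, gold, gray, pink, red}
boundary = {blue, green, teal, gold, gray, pink, red} ∖ {blue, green, teal, gray, pink, red} = {gold}

{gold}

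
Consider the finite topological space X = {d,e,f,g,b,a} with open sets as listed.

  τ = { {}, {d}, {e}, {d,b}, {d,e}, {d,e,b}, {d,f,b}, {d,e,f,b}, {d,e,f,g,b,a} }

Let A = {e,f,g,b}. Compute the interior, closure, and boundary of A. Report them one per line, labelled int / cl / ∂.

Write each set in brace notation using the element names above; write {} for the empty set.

open subsets of A: {}, {e}; so int(A) = {e}
closure: X∖int(X∖A) = X∖{d} = {e,f,g,b,a}
∂A = {e,f,g,b,a} minus {e} = {f,g,b,a}

int(A) = {e}
cl(A)  = {e,f,g,b,a}
∂A     = {f,g,b,a}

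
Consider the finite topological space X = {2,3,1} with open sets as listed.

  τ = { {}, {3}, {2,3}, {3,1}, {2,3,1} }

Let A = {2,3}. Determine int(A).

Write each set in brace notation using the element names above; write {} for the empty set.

{2,3}

opens ⊆ A: {}, {3}, {2,3}; union → int = {2,3}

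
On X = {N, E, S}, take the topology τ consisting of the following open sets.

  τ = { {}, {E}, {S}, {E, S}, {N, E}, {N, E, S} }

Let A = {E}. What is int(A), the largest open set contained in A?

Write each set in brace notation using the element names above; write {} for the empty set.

opens ⊆ A: {}, {E}; union → int = {E}

{E}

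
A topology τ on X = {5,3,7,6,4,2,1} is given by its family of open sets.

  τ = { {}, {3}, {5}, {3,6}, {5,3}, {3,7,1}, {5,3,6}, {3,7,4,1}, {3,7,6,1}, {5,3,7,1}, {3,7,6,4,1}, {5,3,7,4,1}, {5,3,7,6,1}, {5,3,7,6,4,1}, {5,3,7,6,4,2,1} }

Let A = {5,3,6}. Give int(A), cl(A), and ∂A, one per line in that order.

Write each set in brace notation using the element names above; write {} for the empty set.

U open, U⊆A: {}, {5}, {3}, {3,6}, {5,3}, {5,3,6}. int(A) = ⋃ = {5,3,6}
X∖A={7,4,2,1}, int(X∖A)={}, hence cl(A)={5,3,7,6,4,2,1}
∂A: remove int from cl → {7,4,2,1}

int(A) = {5,3,6}
cl(A)  = {5,3,7,6,4,2,1}
∂A     = {7,4,2,1}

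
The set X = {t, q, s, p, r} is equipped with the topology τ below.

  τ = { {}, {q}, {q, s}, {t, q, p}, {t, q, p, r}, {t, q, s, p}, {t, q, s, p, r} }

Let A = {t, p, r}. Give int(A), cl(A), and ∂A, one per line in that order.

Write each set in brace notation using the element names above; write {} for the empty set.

opens ⊆ A: {}; union → int = {}
complement {q, s}; its interior {q, s}; cl(A) = X∖{q, s} = {t, p, r}
boundary = {t, p, r} ∖ {} = {t, p, r}

int(A) = {}
cl(A)  = {t, p, r}
∂A     = {t, p, r}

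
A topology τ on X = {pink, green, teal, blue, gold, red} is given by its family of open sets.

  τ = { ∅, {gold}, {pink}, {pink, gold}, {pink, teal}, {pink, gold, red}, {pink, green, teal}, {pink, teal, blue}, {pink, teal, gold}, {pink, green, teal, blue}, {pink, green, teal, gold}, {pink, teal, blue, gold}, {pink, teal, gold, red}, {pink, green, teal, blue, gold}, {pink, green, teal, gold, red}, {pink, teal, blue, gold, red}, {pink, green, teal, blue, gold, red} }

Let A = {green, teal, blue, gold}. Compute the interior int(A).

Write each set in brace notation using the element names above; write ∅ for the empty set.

{gold}

open subsets of A: ∅, {gold}; so int(A) = {gold}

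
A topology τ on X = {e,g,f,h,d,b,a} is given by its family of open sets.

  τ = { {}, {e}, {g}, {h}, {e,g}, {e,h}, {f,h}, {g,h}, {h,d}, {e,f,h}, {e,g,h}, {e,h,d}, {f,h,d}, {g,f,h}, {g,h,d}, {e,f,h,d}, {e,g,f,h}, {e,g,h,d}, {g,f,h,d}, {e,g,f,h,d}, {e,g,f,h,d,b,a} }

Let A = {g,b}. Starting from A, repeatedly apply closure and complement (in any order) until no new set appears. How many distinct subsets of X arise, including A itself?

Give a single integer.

cl via duality: int({e,f,h,d,a}) = {e,f,h,d}, so X∖{e,f,h,d} = {g,b,a}
Write k for closure, c for complement:
  1. A     = {g,b}
  2. kA    = {g,b,a}
  3. cA    = {e,f,h,d,a}
  4. ckA   = {e,f,h,d}
  5. kcA   = {e,f,h,d,b,a}
  6. ckcA  = {g}
applying k or c yields no new set

6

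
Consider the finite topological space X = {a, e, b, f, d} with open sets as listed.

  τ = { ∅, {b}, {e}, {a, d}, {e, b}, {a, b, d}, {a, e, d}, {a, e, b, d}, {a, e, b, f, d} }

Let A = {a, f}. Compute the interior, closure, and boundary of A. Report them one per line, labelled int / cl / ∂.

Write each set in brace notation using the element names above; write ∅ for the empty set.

int(A) = ∅
cl(A)  = {a, f, d}
∂A     = {a, f, d}

opens ⊆ A: ∅; union → int = ∅
complement {e, b, d}; its interior {e, b}; cl(A) = X∖{e, b} = {a, f, d}
boundary = {a, f, d} ∖ ∅ = {a, f, d}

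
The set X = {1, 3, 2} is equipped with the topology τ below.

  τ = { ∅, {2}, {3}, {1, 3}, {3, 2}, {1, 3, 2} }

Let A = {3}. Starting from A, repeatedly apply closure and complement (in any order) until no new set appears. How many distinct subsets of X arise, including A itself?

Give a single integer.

4

cl via duality: int({1, 2}) = {2}, so X∖{2} = {1, 3}
Write k for closure, c for complement:
  1. A     = {3}
  2. kA    = {1, 3}
  3. cA    = {1, 2}
  4. ckA   = {2}
applying k or c yields no new set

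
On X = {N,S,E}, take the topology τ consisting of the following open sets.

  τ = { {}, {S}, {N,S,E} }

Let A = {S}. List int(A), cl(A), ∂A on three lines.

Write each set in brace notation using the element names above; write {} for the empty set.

open subsets of A: {}, {S}; so int(A) = {S}
closure: X∖int(X∖A) = X∖{} = {N,S,E}
∂A = {N,S,E} minus {S} = {N,E}

int(A) = {S}
cl(A)  = {N,S,E}
∂A     = {N,E}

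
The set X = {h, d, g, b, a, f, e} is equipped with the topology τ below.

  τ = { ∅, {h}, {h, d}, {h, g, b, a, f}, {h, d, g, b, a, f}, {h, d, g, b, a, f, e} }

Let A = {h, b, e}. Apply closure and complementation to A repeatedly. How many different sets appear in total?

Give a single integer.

X∖A={d, g, a, f}, int(X∖A)=∅, hence cl(A)={h, d, g, b, a, f, e}
Orbit (k=closure, c=complement):
  1. A     = {h, b, e}
  2. kA    = {h, d, g, b, a, f, e}
  3. cA    = {d, g, a, f}
  4. ckA   = ∅
  5. kcA   = {d, g, b, a, f, e}
  6. ckcA  = {h}
(closed under both — stop)

6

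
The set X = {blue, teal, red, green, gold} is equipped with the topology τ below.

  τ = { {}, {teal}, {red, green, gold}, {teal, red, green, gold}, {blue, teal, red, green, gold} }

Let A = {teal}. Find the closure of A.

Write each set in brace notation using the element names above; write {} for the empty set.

{blue, teal}

X∖A={blue, red, green, gold}, int(X∖A)={red, green, gold}, hence cl(A)={blue, teal}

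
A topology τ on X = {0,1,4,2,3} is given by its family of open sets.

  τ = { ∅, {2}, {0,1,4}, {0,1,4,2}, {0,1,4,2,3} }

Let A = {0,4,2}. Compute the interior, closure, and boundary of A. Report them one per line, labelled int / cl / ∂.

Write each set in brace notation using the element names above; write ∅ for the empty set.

int(A) = {2}
cl(A)  = {0,1,4,2,3}
∂A     = {0,1,4,3}

open subsets of A: ∅, {2}; so int(A) = {2}
closure: X∖int(X∖A) = X∖∅ = {0,1,4,2,3}
∂A = {0,1,4,2,3} minus {2} = {0,1,4,3}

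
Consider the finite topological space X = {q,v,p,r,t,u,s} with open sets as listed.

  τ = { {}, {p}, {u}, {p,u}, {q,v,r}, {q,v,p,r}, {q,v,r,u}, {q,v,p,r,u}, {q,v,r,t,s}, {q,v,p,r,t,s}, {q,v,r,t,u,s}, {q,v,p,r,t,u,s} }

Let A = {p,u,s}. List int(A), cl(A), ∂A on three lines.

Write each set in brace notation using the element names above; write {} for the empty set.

int(A) = {p,u}
cl(A)  = {p,t,u,s}
∂A     = {t,s}

U open, U⊆A: {}, {u}, {p}, {p,u}. int(A) = ⋃ = {p,u}
X∖A={q,v,r,t}, int(X∖A)={q,v,r}, hence cl(A)={p,t,u,s}
∂A: remove int from cl → {t,s}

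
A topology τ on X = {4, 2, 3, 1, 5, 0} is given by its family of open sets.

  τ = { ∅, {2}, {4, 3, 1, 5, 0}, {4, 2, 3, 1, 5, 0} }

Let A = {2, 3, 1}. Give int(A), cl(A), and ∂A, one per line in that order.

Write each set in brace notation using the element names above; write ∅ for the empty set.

opens ⊆ A: ∅, {2}; union → int = {2}
complement {4, 5, 0}; its interior ∅; cl(A) = X∖∅ = {4, 2, 3, 1, 5, 0}
boundary = {4, 2, 3, 1, 5, 0} ∖ {2} = {4, 3, 1, 5, 0}

int(A) = {2}
cl(A)  = {4, 2, 3, 1, 5, 0}
∂A     = {4, 3, 1, 5, 0}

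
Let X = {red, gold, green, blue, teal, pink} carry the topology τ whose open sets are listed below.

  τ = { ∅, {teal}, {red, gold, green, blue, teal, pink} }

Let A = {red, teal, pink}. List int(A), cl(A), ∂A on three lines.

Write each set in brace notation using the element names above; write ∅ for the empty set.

int(A) = {teal}
cl(A)  = {red, gold, green, blue, teal, pink}
∂A     = {red, gold, green, blue, pink}

U open, U⊆A: ∅, {teal}. int(A) = ⋃ = {teal}
X∖A={gold, green, blue}, int(X∖A)=∅, hence cl(A)={red, gold, green, blue, teal, pink}
∂A: remove int from cl → {red, gold, green, blue, pink}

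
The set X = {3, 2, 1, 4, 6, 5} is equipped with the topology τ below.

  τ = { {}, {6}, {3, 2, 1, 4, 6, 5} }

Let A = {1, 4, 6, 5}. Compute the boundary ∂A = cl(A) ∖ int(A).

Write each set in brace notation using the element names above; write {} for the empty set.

U open, U⊆A: {}, {6}. int(A) = ⋃ = {6}
X∖A={3, 2}, int(X∖A)={}, hence cl(A)={3, 2, 1, 4, 6, 5}
∂A: remove int from cl → {3, 2, 1, 4, 5}

{3, 2, 1, 4, 5}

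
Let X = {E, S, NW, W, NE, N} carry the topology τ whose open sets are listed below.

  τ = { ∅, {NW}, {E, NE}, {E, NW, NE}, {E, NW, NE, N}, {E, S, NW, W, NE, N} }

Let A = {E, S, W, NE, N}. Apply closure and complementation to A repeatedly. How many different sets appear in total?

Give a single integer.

cl via duality: int({NW}) = {NW}, so X∖{NW} = {E, S, W, NE, N}
Write k for closure, c for complement:
  1. A     = {E, S, W, NE, N}
  2. cA    = {NW}
  3. kcA   = {S, NW, W, N}
  4. ckcA  = {E, NE}
applying k or c yields no new set

4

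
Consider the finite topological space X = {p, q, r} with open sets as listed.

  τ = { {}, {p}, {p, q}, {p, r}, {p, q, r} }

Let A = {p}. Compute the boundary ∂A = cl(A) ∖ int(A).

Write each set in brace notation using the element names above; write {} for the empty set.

{q, r}

opens ⊆ A: {}, {p}; union → int = {p}
complement {q, r}; its interior {}; cl(A) = X∖{} = {p, q, r}
boundary = {p, q, r} ∖ {p} = {q, r}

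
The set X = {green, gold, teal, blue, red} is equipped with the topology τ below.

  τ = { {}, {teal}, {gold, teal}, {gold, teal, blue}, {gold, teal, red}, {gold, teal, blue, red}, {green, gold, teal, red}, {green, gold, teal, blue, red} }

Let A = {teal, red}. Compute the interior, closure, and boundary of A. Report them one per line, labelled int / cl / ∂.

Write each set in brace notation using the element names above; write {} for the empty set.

U open, U⊆A: {}, {teal}. int(A) = ⋃ = {teal}
X∖A={green, gold, blue}, int(X∖A)={}, hence cl(A)={green, gold, teal, blue, red}
∂A: remove int from cl → {green, gold, blue, red}

int(A) = {teal}
cl(A)  = {green, gold, teal, blue, red}
∂A     = {green, gold, blue, red}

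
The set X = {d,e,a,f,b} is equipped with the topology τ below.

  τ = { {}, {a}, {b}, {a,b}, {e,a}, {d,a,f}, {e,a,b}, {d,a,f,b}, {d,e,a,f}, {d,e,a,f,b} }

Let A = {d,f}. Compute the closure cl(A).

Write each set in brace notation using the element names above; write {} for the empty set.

{d,f}

X∖A={e,a,b}, int(X∖A)={e,a,b}, hence cl(A)={d,f}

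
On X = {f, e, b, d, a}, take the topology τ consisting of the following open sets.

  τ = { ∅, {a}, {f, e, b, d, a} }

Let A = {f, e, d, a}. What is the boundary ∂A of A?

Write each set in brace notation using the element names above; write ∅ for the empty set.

{f, e, b, d}

opens ⊆ A: ∅, {a}; union → int = {a}
complement {b}; its interior ∅; cl(A) = X∖∅ = {f, e, b, d, a}
boundary = {f, e, b, d, a} ∖ {a} = {f, e, b, d}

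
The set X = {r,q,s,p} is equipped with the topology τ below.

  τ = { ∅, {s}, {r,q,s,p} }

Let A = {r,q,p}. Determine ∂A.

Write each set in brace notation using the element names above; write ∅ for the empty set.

open subsets of A: ∅; so int(A) = ∅
closure: X∖int(X∖A) = X∖{s} = {r,q,p}
∂A = {r,q,p} minus ∅ = {r,q,p}

{r,q,p}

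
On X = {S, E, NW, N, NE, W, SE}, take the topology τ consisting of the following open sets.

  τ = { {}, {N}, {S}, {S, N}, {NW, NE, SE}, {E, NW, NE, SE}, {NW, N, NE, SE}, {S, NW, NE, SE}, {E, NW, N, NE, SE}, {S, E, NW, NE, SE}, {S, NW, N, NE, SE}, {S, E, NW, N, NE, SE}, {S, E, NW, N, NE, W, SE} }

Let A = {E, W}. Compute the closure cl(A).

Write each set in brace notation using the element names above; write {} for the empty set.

closure: X∖int(X∖A) = X∖{S, NW, N, NE, SE} = {E, W}

{E, W}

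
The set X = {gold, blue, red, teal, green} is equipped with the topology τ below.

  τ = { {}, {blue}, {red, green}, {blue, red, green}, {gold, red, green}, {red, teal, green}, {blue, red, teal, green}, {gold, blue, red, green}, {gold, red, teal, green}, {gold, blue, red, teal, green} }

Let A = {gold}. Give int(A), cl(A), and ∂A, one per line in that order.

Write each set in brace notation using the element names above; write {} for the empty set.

open subsets of A: {}; so int(A) = {}
closure: X∖int(X∖A) = X∖{blue, red, teal, green} = {gold}
∂A = {gold} minus {} = {gold}

int(A) = {}
cl(A)  = {gold}
∂A     = {gold}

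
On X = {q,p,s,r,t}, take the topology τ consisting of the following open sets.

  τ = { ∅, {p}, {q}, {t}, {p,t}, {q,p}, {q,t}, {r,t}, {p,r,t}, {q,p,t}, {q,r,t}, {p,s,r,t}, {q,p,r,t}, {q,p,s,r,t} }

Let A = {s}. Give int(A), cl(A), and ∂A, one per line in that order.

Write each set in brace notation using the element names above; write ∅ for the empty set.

U open, U⊆A: ∅. int(A) = ⋃ = ∅
X∖A={q,p,r,t}, int(X∖A)={q,p,r,t}, hence cl(A)={s}
∂A: remove int from cl → {s}

int(A) = ∅
cl(A)  = {s}
∂A     = {s}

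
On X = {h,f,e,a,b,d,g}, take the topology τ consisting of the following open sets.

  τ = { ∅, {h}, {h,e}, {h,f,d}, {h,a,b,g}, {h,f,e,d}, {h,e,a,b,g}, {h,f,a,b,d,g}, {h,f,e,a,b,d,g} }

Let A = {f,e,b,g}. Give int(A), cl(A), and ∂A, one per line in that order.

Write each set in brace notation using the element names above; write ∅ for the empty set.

opens ⊆ A: ∅; union → int = ∅
complement {h,a,d}; its interior {h}; cl(A) = X∖{h} = {f,e,a,b,d,g}
boundary = {f,e,a,b,d,g} ∖ ∅ = {f,e,a,b,d,g}

int(A) = ∅
cl(A)  = {f,e,a,b,d,g}
∂A     = {f,e,a,b,d,g}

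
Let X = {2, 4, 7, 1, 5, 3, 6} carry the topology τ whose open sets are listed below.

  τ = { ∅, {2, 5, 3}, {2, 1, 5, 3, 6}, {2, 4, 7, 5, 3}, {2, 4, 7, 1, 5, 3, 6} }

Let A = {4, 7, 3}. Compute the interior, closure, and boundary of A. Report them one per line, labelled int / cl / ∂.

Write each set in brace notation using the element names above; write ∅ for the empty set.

int(A) = ∅
cl(A)  = {2, 4, 7, 1, 5, 3, 6}
∂A     = {2, 4, 7, 1, 5, 3, 6}

open subsets of A: ∅; so int(A) = ∅
closure: X∖int(X∖A) = X∖∅ = {2, 4, 7, 1, 5, 3, 6}
∂A = {2, 4, 7, 1, 5, 3, 6} minus ∅ = {2, 4, 7, 1, 5, 3, 6}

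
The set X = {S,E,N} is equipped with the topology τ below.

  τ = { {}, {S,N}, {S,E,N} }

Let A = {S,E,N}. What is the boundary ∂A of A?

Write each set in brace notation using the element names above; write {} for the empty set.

{}

interior: largest open inside A is {S,E,N} (from {}, {S,N}, {S,E,N})
cl via duality: int({}) = {}, so X∖{} = {S,E,N}
cl∖int = {}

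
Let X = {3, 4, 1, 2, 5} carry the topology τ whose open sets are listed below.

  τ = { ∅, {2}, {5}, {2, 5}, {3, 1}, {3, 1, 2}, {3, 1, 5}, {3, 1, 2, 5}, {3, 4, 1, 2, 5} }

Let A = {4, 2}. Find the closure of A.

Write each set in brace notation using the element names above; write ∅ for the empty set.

{4, 2}

complement {3, 1, 5}; its interior {3, 1, 5}; cl(A) = X∖{3, 1, 5} = {4, 2}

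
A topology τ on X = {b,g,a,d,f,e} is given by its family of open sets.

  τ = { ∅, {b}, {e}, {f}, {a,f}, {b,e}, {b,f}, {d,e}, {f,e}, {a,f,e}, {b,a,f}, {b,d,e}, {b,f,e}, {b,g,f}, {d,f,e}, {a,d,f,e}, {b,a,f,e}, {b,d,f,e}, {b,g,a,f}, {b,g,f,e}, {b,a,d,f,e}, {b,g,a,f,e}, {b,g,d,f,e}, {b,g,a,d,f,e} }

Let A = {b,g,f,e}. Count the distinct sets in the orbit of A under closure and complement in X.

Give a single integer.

closure: X∖int(X∖A) = X∖∅ = {b,g,a,d,f,e}
Let k=closure and c=complement:
  1. A     = {b,g,f,e}
  2. kA    = {b,g,a,d,f,e}
  3. cA    = {a,d}
  4. ckA   = ∅
— saturated at 4

4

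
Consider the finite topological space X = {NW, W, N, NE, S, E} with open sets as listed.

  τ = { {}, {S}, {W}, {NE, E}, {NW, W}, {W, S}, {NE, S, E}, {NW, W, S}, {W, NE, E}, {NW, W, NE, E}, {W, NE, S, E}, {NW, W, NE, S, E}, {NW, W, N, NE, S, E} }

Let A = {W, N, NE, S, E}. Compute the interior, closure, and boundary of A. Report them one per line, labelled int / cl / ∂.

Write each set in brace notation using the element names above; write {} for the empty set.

int(A) = {W, NE, S, E}
cl(A)  = {NW, W, N, NE, S, E}
∂A     = {NW, N}

open subsets of A: {}, {S}, {W}, {W, S}, {NE, E}, {W, NE, E}, {NE, S, E}, {W, NE, S, E}; so int(A) = {W, NE, S, E}
closure: X∖int(X∖A) = X∖{} = {NW, W, N, NE, S, E}
∂A = {NW, W, N, NE, S, E} minus {W, NE, S, E} = {NW, N}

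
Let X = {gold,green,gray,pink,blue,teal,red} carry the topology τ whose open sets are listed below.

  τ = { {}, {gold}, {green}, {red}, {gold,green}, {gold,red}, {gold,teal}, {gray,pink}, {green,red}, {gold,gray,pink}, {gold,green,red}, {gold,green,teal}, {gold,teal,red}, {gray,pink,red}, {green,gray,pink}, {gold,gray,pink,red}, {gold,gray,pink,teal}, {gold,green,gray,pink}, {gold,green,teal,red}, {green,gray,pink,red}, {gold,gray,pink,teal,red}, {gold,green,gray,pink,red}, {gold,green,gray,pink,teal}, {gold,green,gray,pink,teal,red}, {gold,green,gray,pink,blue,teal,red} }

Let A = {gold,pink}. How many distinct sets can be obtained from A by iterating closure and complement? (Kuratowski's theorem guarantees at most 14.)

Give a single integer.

cl via duality: int({green,gray,blue,teal,red}) = {green,red}, so X∖{green,red} = {gold,gray,pink,blue,teal}
Write k for closure, c for complement:
  1. A     = {gold,pink}
  2. kA    = {gold,gray,pink,blue,teal}
  3. cA    = {green,gray,blue,teal,red}
  4. ckA   = {green,red}
  5. kcA   = {green,gray,pink,blue,teal,red}
  6. kckA  = {green,blue,red}
  7. ckcA  = {gold}
  8. ckckA = {gold,gray,pink,teal}
  9. kckcA = {gold,blue,teal}
  10. ckckcA = {green,gray,pink,red}
  11. kckckcA = {green,gray,pink,blue,red}
  12. ckckckcA = {gold,teal}
applying k or c yields no new set

12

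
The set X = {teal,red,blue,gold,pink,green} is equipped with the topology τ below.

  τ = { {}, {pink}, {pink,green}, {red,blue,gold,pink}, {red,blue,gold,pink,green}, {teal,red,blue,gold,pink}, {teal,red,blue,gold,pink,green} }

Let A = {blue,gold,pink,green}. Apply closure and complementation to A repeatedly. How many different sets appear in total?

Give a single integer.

6

X∖A={teal,red}, int(X∖A)={}, hence cl(A)={teal,red,blue,gold,pink,green}
Orbit (k=closure, c=complement):
  1. A     = {blue,gold,pink,green}
  2. kA    = {teal,red,blue,gold,pink,green}
  3. cA    = {teal,red}
  4. ckA   = {}
  5. kcA   = {teal,red,blue,gold}
  6. ckcA  = {pink,green}
(closed under both — stop)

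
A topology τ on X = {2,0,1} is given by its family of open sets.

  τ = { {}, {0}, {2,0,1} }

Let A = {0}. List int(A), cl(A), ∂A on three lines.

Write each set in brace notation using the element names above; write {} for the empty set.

int(A) = {0}
cl(A)  = {2,0,1}
∂A     = {2,1}

open subsets of A: {}, {0}; so int(A) = {0}
closure: X∖int(X∖A) = X∖{} = {2,0,1}
∂A = {2,0,1} minus {0} = {2,1}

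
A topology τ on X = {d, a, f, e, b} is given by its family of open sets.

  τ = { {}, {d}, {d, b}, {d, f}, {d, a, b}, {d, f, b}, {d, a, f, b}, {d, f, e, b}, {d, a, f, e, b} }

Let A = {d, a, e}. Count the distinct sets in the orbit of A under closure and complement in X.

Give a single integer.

X∖A={f, b}, int(X∖A)={}, hence cl(A)={d, a, f, e, b}
Orbit (k=closure, c=complement):
  1. A     = {d, a, e}
  2. kA    = {d, a, f, e, b}
  3. cA    = {f, b}
  4. ckA   = {}
  5. kcA   = {a, f, e, b}
  6. ckcA  = {d}
(closed under both — stop)

6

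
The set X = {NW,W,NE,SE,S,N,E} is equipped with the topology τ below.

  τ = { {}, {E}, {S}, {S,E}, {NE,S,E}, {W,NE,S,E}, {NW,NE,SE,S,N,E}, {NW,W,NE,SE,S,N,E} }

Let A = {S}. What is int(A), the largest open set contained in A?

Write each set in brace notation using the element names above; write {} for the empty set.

interior: largest open inside A is {S} (from {}, {S})

{S}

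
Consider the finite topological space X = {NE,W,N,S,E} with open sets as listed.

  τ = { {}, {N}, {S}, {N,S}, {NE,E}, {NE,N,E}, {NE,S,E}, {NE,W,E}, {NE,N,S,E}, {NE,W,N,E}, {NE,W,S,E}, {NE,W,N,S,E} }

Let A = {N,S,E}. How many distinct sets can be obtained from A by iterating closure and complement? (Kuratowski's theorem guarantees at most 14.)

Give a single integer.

complement {NE,W}; its interior {}; cl(A) = X∖{} = {NE,W,N,S,E}
With k = closure, c = complement:
  1. A     = {N,S,E}
  2. kA    = {NE,W,N,S,E}
  3. cA    = {NE,W}
  4. ckA   = {}
  5. kcA   = {NE,W,E}
  6. ckcA  = {N,S}
k, c of each give nothing new

6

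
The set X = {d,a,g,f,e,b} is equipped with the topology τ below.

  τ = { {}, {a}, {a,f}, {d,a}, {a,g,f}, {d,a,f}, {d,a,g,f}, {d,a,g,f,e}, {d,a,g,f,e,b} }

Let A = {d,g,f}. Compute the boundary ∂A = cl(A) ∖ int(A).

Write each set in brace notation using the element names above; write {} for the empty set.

open subsets of A: {}; so int(A) = {}
closure: X∖int(X∖A) = X∖{a} = {d,g,f,e,b}
∂A = {d,g,f,e,b} minus {} = {d,g,f,e,b}

{d,g,f,e,b}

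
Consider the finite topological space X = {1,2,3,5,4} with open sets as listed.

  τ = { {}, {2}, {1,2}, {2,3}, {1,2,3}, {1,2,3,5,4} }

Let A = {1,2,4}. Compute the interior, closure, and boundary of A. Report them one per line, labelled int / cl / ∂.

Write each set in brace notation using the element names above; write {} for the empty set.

int(A) = {1,2}
cl(A)  = {1,2,3,5,4}
∂A     = {3,5,4}

opens ⊆ A: {}, {2}, {1,2}; union → int = {1,2}
complement {3,5}; its interior {}; cl(A) = X∖{} = {1,2,3,5,4}
boundary = {1,2,3,5,4} ∖ {1,2} = {3,5,4}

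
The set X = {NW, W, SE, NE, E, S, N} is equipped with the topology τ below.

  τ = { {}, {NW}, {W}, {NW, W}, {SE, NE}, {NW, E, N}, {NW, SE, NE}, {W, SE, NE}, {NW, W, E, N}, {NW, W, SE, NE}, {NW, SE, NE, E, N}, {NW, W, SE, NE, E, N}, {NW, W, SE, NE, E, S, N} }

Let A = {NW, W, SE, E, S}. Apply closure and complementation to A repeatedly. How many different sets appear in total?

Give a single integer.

10

cl via duality: int({NE, N}) = {}, so X∖{} = {NW, W, SE, NE, E, S, N}
Write k for closure, c for complement:
  1. A     = {NW, W, SE, E, S}
  2. kA    = {NW, W, SE, NE, E, S, N}
  3. cA    = {NE, N}
  4. ckA   = {}
  5. kcA   = {SE, NE, E, S, N}
  6. ckcA  = {NW, W}
  7. kckcA = {NW, W, E, S, N}
  8. ckckcA = {SE, NE}
  9. kckckcA = {SE, NE, S}
  10. ckckckcA = {NW, W, E, N}
applying k or c yields no new set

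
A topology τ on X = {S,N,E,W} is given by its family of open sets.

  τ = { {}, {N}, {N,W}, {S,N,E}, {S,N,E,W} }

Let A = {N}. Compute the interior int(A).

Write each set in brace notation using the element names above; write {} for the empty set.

open subsets of A: {}, {N}; so int(A) = {N}

{N}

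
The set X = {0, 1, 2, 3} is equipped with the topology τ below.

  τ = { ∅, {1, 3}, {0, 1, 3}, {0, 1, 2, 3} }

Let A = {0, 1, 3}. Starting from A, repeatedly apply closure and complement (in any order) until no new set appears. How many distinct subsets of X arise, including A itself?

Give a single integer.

4

closure: X∖int(X∖A) = X∖∅ = {0, 1, 2, 3}
Let k=closure and c=complement:
  1. A     = {0, 1, 3}
  2. kA    = {0, 1, 2, 3}
  3. cA    = {2}
  4. ckA   = ∅
— saturated at 4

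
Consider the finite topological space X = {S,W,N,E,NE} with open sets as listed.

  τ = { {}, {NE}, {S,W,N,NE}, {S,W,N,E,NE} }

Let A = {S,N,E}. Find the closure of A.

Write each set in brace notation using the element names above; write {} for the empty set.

closure: X∖int(X∖A) = X∖{NE} = {S,W,N,E}

{S,W,N,E}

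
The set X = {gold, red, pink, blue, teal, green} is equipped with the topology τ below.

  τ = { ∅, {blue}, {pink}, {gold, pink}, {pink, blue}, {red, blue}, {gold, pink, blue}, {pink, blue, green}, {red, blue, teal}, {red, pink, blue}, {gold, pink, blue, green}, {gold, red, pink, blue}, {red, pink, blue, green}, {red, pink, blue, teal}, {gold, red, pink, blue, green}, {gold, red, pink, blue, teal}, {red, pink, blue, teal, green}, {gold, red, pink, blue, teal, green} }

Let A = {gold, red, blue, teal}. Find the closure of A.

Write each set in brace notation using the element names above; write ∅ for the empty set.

{gold, red, blue, teal, green}

closure: X∖int(X∖A) = X∖{pink} = {gold, red, blue, teal, green}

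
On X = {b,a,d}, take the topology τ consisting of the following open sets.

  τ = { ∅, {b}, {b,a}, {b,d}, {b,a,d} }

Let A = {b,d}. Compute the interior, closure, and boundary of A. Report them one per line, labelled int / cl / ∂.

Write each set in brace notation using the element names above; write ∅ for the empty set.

int(A) = {b,d}
cl(A)  = {b,a,d}
∂A     = {a}

interior: largest open inside A is {b,d} (from ∅, {b}, {b,d})
cl via duality: int({a}) = ∅, so X∖∅ = {b,a,d}
cl∖int = {a}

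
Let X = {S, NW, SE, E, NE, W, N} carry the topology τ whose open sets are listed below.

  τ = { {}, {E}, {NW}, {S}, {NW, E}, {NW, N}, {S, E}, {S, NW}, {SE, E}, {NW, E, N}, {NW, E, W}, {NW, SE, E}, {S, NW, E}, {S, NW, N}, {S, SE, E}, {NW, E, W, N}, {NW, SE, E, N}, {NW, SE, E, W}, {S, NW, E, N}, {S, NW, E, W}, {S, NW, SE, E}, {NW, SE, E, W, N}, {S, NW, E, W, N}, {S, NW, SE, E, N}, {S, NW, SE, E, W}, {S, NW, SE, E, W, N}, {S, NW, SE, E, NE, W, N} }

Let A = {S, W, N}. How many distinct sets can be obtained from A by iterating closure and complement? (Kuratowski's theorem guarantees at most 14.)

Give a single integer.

8

complement {NW, SE, E, NE}; its interior {NW, SE, E}; cl(A) = X∖{NW, SE, E} = {S, NE, W, N}
With k = closure, c = complement:
  1. A     = {S, W, N}
  2. kA    = {S, NE, W, N}
  3. cA    = {NW, SE, E, NE}
  4. ckA   = {NW, SE, E}
  5. kcA   = {NW, SE, E, NE, W, N}
  6. ckcA  = {S}
  7. kckcA = {S, NE}
  8. ckckcA = {NW, SE, E, W, N}
k, c of each give nothing new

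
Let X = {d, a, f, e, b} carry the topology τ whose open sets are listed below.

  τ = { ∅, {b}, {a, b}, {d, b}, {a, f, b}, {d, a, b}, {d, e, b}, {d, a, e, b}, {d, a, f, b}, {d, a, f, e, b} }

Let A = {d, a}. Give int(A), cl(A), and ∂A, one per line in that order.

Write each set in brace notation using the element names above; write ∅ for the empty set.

int(A) = ∅
cl(A)  = {d, a, f, e}
∂A     = {d, a, f, e}

open subsets of A: ∅; so int(A) = ∅
closure: X∖int(X∖A) = X∖{b} = {d, a, f, e}
∂A = {d, a, f, e} minus ∅ = {d, a, f, e}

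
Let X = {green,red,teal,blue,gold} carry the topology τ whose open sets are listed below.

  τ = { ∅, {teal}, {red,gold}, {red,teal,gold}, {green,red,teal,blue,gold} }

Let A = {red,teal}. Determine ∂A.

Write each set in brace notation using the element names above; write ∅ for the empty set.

{green,red,blue,gold}

interior: largest open inside A is {teal} (from ∅, {teal})
cl via duality: int({green,blue,gold}) = ∅, so X∖∅ = {green,red,teal,blue,gold}
cl∖int = {green,red,blue,gold}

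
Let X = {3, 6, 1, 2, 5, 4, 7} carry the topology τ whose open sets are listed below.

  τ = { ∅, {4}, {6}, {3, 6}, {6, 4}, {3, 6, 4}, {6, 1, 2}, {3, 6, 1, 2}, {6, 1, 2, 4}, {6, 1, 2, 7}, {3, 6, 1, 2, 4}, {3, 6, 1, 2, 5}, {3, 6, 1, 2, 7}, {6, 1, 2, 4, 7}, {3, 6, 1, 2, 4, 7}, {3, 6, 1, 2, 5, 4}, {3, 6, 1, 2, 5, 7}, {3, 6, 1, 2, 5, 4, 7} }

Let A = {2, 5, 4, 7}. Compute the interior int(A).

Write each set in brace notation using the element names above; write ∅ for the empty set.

{4}

interior: largest open inside A is {4} (from ∅, {4})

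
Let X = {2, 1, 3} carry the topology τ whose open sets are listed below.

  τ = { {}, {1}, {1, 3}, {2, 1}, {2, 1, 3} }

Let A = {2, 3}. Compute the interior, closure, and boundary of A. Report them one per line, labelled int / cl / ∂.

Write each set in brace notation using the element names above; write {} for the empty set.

U open, U⊆A: {}. int(A) = ⋃ = {}
X∖A={1}, int(X∖A)={1}, hence cl(A)={2, 3}
∂A: remove int from cl → {2, 3}

int(A) = {}
cl(A)  = {2, 3}
∂A     = {2, 3}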